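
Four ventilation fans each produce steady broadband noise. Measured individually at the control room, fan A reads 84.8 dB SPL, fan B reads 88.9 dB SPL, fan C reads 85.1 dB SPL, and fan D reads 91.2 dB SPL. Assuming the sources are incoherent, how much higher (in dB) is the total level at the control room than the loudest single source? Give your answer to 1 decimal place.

3.1 dB

Uncorrelated sources add in intensity (power), not in dB.
L_total = 10·log₁₀(10^(84.8/10) + 10^(88.9/10) + 10^(85.1/10) + 10^(91.2/10)) = 94.35 dB SPL.
Excess over the loudest (91.2 dB): 94.35 − 91.2 = 3.1 dB.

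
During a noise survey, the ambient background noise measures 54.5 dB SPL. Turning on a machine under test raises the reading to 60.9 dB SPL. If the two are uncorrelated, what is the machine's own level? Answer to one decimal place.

Background correction is a power subtraction:
L_src = 10·log₁₀(10^(60.9/10) − 10^(54.5/10)) = 10·log₁₀(948400) = 59.8 dB SPL.

59.8 dB SPL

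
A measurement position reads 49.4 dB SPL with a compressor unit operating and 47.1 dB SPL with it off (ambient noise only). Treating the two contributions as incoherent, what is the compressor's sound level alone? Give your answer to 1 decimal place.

45.5 dB SPL

Remove the background by subtracting linear intensities:
L_src = 10·log₁₀(10^(49.4/10) − 10^(47.1/10)) = 10·log₁₀(35810) = 45.5 dB SPL.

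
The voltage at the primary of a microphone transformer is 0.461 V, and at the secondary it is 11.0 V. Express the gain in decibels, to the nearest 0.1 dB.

27.6 dB

Voltage ratio → dB uses the 20·log₁₀ form:
20·log₁₀(11.0/0.461) = 20·log₁₀(23.86) = 27.6 dB.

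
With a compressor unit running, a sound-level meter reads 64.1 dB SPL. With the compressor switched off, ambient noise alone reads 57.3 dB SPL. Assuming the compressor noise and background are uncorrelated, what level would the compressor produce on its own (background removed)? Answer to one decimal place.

Subtract intensities: L_src = 10·log₁₀(10^(L_total/10) − 10^(L_bg/10)).
L_src = 10·log₁₀(10^(64.1/10) − 10^(57.3/10)) = 10·log₁₀(2033000) = 63.1 dB SPL.

63.1 dB SPL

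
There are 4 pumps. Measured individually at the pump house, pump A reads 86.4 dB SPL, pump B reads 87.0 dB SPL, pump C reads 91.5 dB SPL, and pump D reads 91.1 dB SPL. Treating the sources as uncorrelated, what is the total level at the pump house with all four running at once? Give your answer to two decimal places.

95.61 dB SPL

Incoherent sources sum as intensities:
L_total = 10·log₁₀(10^(86.4/10) + 10^(87.0/10) + 10^(91.5/10) + 10^(91.1/10)) = 10·log₁₀(3638000000) = 95.61 dB SPL.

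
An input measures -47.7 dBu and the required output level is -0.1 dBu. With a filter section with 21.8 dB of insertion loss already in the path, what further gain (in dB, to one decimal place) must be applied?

The required make-up gain is the shortfall in the dB sum.
G = -0.1 − (-47.7) + 21.8 = 69.4 dB.

69.4 dB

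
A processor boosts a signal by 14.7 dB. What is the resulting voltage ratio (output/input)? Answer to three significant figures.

Voltage ratio = 10^(dB/20).
10^(14.7/20) = 10^(0.7350) = 5.43.

5.43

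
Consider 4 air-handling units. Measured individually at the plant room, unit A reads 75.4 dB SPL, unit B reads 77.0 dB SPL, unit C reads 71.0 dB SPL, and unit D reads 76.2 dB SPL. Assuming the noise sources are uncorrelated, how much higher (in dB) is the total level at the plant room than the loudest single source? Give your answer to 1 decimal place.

Incoherent sources sum as intensities:
L_total = 10·log₁₀(10^(75.4/10) + 10^(77.0/10) + 10^(71.0/10) + 10^(76.2/10)) = 81.43 dB SPL.
Excess over the loudest (77.0 dB): 81.43 − 77.0 = 4.4 dB.

4.4 dB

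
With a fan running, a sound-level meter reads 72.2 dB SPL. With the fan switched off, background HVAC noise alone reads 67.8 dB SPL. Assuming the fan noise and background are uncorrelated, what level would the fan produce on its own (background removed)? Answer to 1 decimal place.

70.2 dB SPL

Subtract intensities: L_src = 10·log₁₀(10^(L_total/10) − 10^(L_bg/10)).
L_src = 10·log₁₀(10^(72.2/10) − 10^(67.8/10)) = 10·log₁₀(10570000) = 70.2 dB SPL.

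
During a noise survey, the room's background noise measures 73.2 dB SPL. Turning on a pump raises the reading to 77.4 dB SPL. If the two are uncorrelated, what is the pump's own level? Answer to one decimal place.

Remove the background by subtracting linear intensities:
L_src = 10·log₁₀(10^(77.4/10) − 10^(73.2/10)) = 10·log₁₀(34060000) = 75.3 dB SPL.

75.3 dB SPL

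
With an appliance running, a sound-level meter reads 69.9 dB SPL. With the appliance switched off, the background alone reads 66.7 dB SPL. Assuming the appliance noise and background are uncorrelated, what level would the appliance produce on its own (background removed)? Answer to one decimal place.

Remove the background by subtracting linear intensities:
L_src = 10·log₁₀(10^(69.9/10) − 10^(66.7/10)) = 10·log₁₀(5095000) = 67.1 dB SPL.

67.1 dB SPL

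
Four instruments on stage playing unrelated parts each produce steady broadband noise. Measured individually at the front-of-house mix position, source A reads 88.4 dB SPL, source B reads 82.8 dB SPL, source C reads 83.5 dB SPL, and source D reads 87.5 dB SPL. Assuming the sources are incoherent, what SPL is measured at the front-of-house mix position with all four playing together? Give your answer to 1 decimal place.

92.2 dB SPL

Add the sources as powers (linear), then convert back to dB:
L_total = 10·log₁₀(10^(88.4/10) + 10^(82.8/10) + 10^(83.5/10) + 10^(87.5/10)) = 10·log₁₀(1669000000) = 92.2 dB SPL.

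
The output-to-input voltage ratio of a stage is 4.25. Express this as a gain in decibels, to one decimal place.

12.6 dB

For a voltage ratio, dB = 20·log₁₀(V₂/V₁).
20·log₁₀(4.25) = 12.6 dB.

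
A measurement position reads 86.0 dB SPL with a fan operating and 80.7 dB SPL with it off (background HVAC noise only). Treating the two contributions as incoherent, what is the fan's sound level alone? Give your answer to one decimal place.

Remove the background by subtracting linear intensities:
L_src = 10·log₁₀(10^(86.0/10) − 10^(80.7/10)) = 10·log₁₀(280600000) = 84.5 dB SPL.

84.5 dB SPL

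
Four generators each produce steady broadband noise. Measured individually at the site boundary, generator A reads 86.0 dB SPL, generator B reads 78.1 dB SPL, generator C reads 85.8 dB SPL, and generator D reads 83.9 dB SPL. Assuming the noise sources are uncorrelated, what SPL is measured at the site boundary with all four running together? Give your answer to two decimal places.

Incoherent sources sum as intensities:
L_total = 10·log₁₀(10^(86.0/10) + 10^(78.1/10) + 10^(85.8/10) + 10^(83.9/10)) = 10·log₁₀(1088000000) = 90.37 dB SPL.

90.37 dB SPL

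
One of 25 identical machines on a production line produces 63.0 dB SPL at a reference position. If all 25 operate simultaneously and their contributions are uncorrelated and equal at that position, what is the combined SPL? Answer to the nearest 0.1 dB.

25 equal incoherent sources raise the level by 10·log₁₀(25) = 13.98 dB.
L_total = 63.0 + 13.98 = 77.0 dB SPL.

77.0 dB SPL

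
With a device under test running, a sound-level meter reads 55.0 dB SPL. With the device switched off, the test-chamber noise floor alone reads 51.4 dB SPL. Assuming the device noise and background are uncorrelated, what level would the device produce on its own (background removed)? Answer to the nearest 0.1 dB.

52.5 dB SPL

Background correction is a power subtraction:
L_src = 10·log₁₀(10^(55.0/10) − 10^(51.4/10)) = 10·log₁₀(178200) = 52.5 dB SPL.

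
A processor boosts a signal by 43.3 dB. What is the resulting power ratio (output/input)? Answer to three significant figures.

Power ratio = 10^(dB/10).
10^(43.3/10) = 10^(4.330) = 21400.

21400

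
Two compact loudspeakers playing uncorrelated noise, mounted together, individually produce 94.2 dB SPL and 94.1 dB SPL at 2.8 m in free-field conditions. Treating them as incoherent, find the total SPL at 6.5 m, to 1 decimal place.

Combined at 2.8 m: 10·log₁₀(10^(94.2/10)+10^(94.1/10)) = 97.16 dB SPL.
Then apply −20·log₁₀(6.5/2.8) = -7.32 dB → 89.8 dB SPL.

89.8 dB SPL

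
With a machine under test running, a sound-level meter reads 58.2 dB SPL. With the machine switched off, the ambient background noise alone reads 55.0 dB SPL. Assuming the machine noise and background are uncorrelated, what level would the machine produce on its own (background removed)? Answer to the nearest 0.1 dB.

Subtract intensities: L_src = 10·log₁₀(10^(L_total/10) − 10^(L_bg/10)).
L_src = 10·log₁₀(10^(58.2/10) − 10^(55.0/10)) = 10·log₁₀(344500) = 55.4 dB SPL.

55.4 dB SPL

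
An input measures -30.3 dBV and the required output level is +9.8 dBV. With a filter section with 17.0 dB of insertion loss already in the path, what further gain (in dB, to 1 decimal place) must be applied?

57.1 dB

The required make-up gain is the shortfall in the dB sum.
G = +9.8 − (-30.3) + 17.0 = 57.1 dB.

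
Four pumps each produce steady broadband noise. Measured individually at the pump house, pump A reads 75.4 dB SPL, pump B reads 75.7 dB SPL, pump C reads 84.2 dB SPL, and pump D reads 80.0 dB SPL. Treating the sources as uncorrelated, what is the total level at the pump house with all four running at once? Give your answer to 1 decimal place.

86.4 dB SPL

Add the sources as powers (linear), then convert back to dB:
L_total = 10·log₁₀(10^(75.4/10) + 10^(75.7/10) + 10^(84.2/10) + 10^(80.0/10)) = 10·log₁₀(434900000) = 86.4 dB SPL.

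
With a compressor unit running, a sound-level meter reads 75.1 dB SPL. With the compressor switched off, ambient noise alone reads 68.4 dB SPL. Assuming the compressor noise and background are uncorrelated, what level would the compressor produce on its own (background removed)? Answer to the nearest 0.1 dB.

74.1 dB SPL

Subtract intensities: L_src = 10·log₁₀(10^(L_total/10) − 10^(L_bg/10)).
L_src = 10·log₁₀(10^(75.1/10) − 10^(68.4/10)) = 10·log₁₀(25440000) = 74.1 dB SPL.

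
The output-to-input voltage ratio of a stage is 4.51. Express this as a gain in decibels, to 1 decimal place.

Voltage ratio → dB uses the 20·log₁₀ form:
20·log₁₀(4.51) = 13.1 dB.

13.1 dB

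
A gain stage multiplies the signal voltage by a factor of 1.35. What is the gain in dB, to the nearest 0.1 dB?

2.6 dB

For a voltage ratio, dB = 20·log₁₀(V₂/V₁).
20·log₁₀(1.35) = 2.6 dB.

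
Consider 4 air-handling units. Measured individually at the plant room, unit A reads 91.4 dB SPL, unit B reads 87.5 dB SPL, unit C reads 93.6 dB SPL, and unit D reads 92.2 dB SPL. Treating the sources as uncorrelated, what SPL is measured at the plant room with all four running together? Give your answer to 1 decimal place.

Add the sources as powers (linear), then convert back to dB:
L_total = 10·log₁₀(10^(91.4/10) + 10^(87.5/10) + 10^(93.6/10) + 10^(92.2/10)) = 10·log₁₀(5893000000) = 97.7 dB SPL.

97.7 dB SPL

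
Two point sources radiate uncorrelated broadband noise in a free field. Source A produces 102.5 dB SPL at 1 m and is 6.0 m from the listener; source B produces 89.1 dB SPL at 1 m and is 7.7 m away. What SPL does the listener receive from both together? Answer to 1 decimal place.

At the listener: L_A = 102.5 − 20·log₁₀(6.0) = 86.94 dB; L_B = 89.1 − 20·log₁₀(7.7) = 71.37 dB.
Combined: 10·log₁₀(10^(86.94/10)+10^(71.37/10)) = 87.1 dB SPL.

87.1 dB SPL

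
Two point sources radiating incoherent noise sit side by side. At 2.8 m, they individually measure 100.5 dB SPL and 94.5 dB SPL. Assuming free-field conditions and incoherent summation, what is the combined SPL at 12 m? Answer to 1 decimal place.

Combined at 2.8 m: 10·log₁₀(10^(100.5/10)+10^(94.5/10)) = 101.47 dB SPL.
Then apply −20·log₁₀(12/2.8) = -12.64 dB → 88.8 dB SPL.

88.8 dB SPL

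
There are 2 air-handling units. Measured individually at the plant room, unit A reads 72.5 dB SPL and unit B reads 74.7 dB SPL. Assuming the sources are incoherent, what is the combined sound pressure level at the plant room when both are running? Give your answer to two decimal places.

76.75 dB SPL

Uncorrelated sources add in intensity (power), not in dB.
L_total = 10·log₁₀(10^(72.5/10) + 10^(74.7/10)) = 10·log₁₀(47290000) = 76.75 dB SPL.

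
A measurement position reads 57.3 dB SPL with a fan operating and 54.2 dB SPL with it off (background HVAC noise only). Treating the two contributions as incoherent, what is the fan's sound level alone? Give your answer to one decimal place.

54.4 dB SPL

Background correction is a power subtraction:
L_src = 10·log₁₀(10^(57.3/10) − 10^(54.2/10)) = 10·log₁₀(274000) = 54.4 dB SPL.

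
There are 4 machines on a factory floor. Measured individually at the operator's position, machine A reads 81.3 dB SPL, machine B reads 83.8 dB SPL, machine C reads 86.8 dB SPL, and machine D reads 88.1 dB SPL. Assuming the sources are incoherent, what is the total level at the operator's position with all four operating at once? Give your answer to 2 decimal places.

91.76 dB SPL

Uncorrelated sources add in intensity (power), not in dB.
L_total = 10·log₁₀(10^(81.3/10) + 10^(83.8/10) + 10^(86.8/10) + 10^(88.1/10)) = 10·log₁₀(1499000000) = 91.76 dB SPL.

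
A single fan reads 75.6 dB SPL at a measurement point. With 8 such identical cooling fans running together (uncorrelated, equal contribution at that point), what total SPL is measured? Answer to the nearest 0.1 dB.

84.6 dB SPL

8 equal incoherent sources raise the level by 10·log₁₀(8) = 9.03 dB.
L_total = 75.6 + 9.03 = 84.6 dB SPL.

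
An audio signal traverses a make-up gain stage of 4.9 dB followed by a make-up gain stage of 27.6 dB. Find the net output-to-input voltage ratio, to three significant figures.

Net gain = 4.9 + 27.6 = 32.5 dB.
Voltage ratio = 10^(32.5/20) = 42.2.

42.2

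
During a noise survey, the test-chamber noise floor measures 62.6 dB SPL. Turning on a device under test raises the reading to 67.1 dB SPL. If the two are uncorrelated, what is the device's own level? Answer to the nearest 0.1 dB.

Subtract intensities: L_src = 10·log₁₀(10^(L_total/10) − 10^(L_bg/10)).
L_src = 10·log₁₀(10^(67.1/10) − 10^(62.6/10)) = 10·log₁₀(3309000) = 65.2 dB SPL.

65.2 dB SPL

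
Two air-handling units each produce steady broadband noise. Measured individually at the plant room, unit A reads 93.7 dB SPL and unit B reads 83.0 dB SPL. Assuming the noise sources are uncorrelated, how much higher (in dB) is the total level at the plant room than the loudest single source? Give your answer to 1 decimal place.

0.4 dB

Uncorrelated sources add in intensity (power), not in dB.
L_total = 10·log₁₀(10^(93.7/10) + 10^(83.0/10)) = 94.05 dB SPL.
Excess over the loudest (93.7 dB): 94.05 − 93.7 = 0.4 dB.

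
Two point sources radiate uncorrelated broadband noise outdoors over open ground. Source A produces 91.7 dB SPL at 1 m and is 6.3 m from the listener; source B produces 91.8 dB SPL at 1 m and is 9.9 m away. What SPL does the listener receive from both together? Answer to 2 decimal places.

At the listener: L_A = 91.7 − 20·log₁₀(6.3) = 75.713 dB; L_B = 91.8 − 20·log₁₀(9.9) = 71.887 dB.
Combined: 10·log₁₀(10^(75.713/10)+10^(71.887/10)) = 77.22 dB SPL.

77.22 dB SPL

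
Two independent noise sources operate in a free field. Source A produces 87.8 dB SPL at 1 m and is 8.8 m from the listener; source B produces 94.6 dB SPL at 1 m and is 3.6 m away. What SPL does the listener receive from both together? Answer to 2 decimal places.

At the listener: L_A = 87.8 − 20·log₁₀(8.8) = 68.910 dB; L_B = 94.6 − 20·log₁₀(3.6) = 83.474 dB.
Combined: 10·log₁₀(10^(68.910/10)+10^(83.474/10)) = 83.62 dB SPL.

83.62 dB SPL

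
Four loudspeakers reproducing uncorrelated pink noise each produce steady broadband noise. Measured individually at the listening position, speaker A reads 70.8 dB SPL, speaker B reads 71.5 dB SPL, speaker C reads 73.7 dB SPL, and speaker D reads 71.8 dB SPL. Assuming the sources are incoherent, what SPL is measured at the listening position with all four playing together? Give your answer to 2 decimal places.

Uncorrelated sources add in intensity (power), not in dB.
L_total = 10·log₁₀(10^(70.8/10) + 10^(71.5/10) + 10^(73.7/10) + 10^(71.8/10)) = 10·log₁₀(64730000) = 78.11 dB SPL.

78.11 dB SPL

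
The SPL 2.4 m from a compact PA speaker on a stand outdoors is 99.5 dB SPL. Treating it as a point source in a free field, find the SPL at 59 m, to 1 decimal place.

Free-field point source: level drops by 20·log₁₀ of the distance ratio.
ΔL = −20·log₁₀(59/2.4) = -27.81 dB, so L₂ = 99.5 + (-27.81) = 71.7 dB SPL.

71.7 dB SPL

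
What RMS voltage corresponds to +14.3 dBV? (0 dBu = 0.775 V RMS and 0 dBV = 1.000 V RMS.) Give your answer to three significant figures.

5.19 V

V = 1.000 V × 10^(+14.3/20).
= 1.000 × 5.188 = 5.19 V.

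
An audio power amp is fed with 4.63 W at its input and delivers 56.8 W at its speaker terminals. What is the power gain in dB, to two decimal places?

10.89 dB

Power is a power quantity, so gain = 10·log₁₀(P_out/P_in).
10·log₁₀(56.8/4.63) = 10·log₁₀(12.27) = 10.89 dB.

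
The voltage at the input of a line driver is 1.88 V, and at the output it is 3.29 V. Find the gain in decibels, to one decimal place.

4.9 dB

Voltage is an amplitude quantity, so gain = 20·log₁₀(V_out/V_in).
20·log₁₀(3.29/1.88) = 20·log₁₀(1.750) = 4.9 dB.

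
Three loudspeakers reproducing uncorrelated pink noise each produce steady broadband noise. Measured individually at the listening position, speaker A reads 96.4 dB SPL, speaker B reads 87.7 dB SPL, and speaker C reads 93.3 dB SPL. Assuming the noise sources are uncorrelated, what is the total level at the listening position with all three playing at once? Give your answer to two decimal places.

Uncorrelated sources add in intensity (power), not in dB.
L_total = 10·log₁₀(10^(96.4/10) + 10^(87.7/10) + 10^(93.3/10)) = 10·log₁₀(7092000000) = 98.51 dB SPL.

98.51 dB SPL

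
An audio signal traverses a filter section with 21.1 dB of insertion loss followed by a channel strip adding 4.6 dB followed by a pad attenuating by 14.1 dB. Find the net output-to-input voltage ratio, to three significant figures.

0.0295

Net gain = (−21.1) + 4.6 + (−14.1) = -30.6 dB.
Voltage ratio = 10^(-30.6/20) = 0.0295.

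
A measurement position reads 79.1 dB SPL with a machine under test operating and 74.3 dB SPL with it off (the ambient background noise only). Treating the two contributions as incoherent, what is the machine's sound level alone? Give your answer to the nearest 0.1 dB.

Background correction is a power subtraction:
L_src = 10·log₁₀(10^(79.1/10) − 10^(74.3/10)) = 10·log₁₀(54370000) = 77.4 dB SPL.

77.4 dB SPL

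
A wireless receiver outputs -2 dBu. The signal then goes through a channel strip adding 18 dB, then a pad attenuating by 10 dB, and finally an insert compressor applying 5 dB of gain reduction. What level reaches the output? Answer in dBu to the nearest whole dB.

+1 dBu

In dB, series stages simply add:
-2 + 18 − 10 − 5 = +1 dBu.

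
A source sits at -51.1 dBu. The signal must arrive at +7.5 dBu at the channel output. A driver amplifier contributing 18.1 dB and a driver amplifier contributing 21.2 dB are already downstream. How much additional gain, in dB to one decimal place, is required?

19.3 dB

The required make-up gain is the shortfall in the dB sum.
G = +7.5 − (-51.1) − 18.1 − 21.2 = 19.3 dB.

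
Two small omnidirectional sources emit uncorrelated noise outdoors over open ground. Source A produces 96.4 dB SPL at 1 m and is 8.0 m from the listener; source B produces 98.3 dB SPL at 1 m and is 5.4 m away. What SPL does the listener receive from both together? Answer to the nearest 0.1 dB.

84.8 dB SPL

At the listener: L_A = 96.4 − 20·log₁₀(8.0) = 78.34 dB; L_B = 98.3 − 20·log₁₀(5.4) = 83.65 dB.
Combined: 10·log₁₀(10^(78.34/10)+10^(83.65/10)) = 84.8 dB SPL.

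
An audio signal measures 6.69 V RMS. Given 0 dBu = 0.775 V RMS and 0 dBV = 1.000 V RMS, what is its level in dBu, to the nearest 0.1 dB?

+18.7 dBu

dBu = 20·log₁₀(V / 0.775 V).
20·log₁₀(6.69/0.775) = +18.7 dBu.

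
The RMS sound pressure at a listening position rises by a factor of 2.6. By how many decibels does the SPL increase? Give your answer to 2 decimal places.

8.30 dB

SPL change from a pressure ratio uses the 20·log₁₀ form:
20·log₁₀(2.6) = 8.30 dB.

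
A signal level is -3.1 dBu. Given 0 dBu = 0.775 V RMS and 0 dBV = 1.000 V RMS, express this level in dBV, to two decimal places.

The offset between the scales is 20·log₁₀(0.775/1.000) = −2.214 dB.
So dBV = -3.1 − 2.214 = -5.31 dBV.

-5.31 dBV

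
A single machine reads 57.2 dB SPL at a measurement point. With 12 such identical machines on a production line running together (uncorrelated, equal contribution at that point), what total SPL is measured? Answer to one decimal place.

12 equal incoherent sources raise the level by 10·log₁₀(12) = 10.79 dB.
L_total = 57.2 + 10.79 = 68.0 dB SPL.

68.0 dB SPL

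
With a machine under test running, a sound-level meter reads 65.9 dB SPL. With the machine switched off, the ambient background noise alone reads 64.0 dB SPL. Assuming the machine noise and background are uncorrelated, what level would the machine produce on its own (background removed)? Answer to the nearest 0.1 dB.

Remove the background by subtracting linear intensities:
L_src = 10·log₁₀(10^(65.9/10) − 10^(64.0/10)) = 10·log₁₀(1379000) = 61.4 dB SPL.

61.4 dB SPL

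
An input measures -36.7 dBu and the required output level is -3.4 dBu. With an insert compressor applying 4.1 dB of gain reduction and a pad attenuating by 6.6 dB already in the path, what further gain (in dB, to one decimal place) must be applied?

44.0 dB

The required make-up gain is the shortfall in the dB sum.
G = -3.4 − (-36.7) + 4.1 + 6.6 = 44.0 dB.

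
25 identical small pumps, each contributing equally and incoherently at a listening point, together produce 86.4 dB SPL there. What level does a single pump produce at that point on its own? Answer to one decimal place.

25 equal incoherent sources add 10·log₁₀(25) = 13.98 dB over one source.
L_one = 86.4 − 13.98 = 72.4 dB SPL.

72.4 dB SPL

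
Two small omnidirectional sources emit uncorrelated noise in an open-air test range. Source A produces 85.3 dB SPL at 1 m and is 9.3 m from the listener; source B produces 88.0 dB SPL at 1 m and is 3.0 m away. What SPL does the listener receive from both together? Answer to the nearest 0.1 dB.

At the listener: L_A = 85.3 − 20·log₁₀(9.3) = 65.93 dB; L_B = 88.0 − 20·log₁₀(3.0) = 78.46 dB.
Combined: 10·log₁₀(10^(65.93/10)+10^(78.46/10)) = 78.7 dB SPL.

78.7 dB SPL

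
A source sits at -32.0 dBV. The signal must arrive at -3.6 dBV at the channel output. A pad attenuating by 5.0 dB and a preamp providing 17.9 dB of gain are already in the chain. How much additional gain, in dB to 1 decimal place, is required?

The required make-up gain is the shortfall in the dB sum.
G = -3.6 − (-32.0) + 5.0 − 17.9 = 15.5 dB.

15.5 dB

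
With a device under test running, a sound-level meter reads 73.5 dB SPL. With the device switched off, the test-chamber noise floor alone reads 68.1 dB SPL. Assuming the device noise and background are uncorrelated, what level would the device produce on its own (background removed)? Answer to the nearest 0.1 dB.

Background correction is a power subtraction:
L_src = 10·log₁₀(10^(73.5/10) − 10^(68.1/10)) = 10·log₁₀(15930000) = 72.0 dB SPL.

72.0 dB SPL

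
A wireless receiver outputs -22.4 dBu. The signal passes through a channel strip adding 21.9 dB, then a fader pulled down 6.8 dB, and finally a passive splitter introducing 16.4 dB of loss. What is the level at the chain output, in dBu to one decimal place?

-23.7 dBu

Gain stages sum in dB:
-22.4 + 21.9 − 6.8 − 16.4 = -23.7 dBu.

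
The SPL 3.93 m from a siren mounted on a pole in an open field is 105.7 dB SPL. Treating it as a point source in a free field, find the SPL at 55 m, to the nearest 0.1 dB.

Free-field point source: level drops by 20·log₁₀ of the distance ratio.
ΔL = −20·log₁₀(55/3.93) = -22.92 dB, so L₂ = 105.7 + (-22.92) = 82.8 dB SPL.

82.8 dB SPL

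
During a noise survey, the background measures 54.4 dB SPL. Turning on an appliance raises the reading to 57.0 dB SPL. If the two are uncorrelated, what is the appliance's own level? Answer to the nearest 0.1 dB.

Background correction is a power subtraction:
L_src = 10·log₁₀(10^(57.0/10) − 10^(54.4/10)) = 10·log₁₀(225800) = 53.5 dB SPL.

53.5 dB SPL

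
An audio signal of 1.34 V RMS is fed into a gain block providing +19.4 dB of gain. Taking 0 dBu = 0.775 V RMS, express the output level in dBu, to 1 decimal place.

Input level: 20·log₁₀(1.34/0.775) = 4.76 dBu.
Output: 4.76 + 19.4 = +24.2 dBu.

+24.2 dBu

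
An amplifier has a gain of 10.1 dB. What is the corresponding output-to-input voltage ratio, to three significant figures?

3.20

Voltage ratio = 10^(dB/20).
10^(10.1/20) = 10^(0.5050) = 3.20.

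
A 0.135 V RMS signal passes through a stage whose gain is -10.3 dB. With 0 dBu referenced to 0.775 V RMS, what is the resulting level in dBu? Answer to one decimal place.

Input level: 20·log₁₀(0.135/0.775) = -15.18 dBu.
Output: -15.18 − 10.3 = -25.5 dBu.

-25.5 dBu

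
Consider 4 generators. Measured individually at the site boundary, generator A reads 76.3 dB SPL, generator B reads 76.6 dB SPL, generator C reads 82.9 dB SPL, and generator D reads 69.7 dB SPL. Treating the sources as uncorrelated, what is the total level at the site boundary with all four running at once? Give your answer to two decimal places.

84.66 dB SPL

Incoherent sources sum as intensities:
L_total = 10·log₁₀(10^(76.3/10) + 10^(76.6/10) + 10^(82.9/10) + 10^(69.7/10)) = 10·log₁₀(292700000) = 84.66 dB SPL.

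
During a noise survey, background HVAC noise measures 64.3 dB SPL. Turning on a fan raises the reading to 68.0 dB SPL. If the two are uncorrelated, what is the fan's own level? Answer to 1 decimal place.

Background correction is a power subtraction:
L_src = 10·log₁₀(10^(68.0/10) − 10^(64.3/10)) = 10·log₁₀(3618000) = 65.6 dB SPL.

65.6 dB SPL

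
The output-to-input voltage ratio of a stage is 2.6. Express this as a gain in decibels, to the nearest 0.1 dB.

8.3 dB

Voltage is an amplitude quantity, so gain = 20·log₁₀(V_out/V_in).
20·log₁₀(2.6) = 8.3 dB.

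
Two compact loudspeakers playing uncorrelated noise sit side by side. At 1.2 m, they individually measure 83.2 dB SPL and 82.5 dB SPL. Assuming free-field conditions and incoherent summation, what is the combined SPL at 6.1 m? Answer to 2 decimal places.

71.75 dB SPL

Combined at 1.2 m: 10·log₁₀(10^(83.2/10)+10^(82.5/10)) = 85.874 dB SPL.
Then apply −20·log₁₀(6.1/1.2) = -14.123 dB → 71.75 dB SPL.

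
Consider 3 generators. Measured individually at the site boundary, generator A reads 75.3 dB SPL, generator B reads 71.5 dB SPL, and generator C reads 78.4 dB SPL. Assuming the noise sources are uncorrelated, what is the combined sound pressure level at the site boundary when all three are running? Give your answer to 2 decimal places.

Incoherent sources sum as intensities:
L_total = 10·log₁₀(10^(75.3/10) + 10^(71.5/10) + 10^(78.4/10)) = 10·log₁₀(117200000) = 80.69 dB SPL.

80.69 dB SPL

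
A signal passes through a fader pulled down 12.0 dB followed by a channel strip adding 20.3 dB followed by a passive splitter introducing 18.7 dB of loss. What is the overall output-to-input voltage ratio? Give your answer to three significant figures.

Net gain = (−12.0) + 20.3 + (−18.7) = -10.4 dB.
Voltage ratio = 10^(-10.4/20) = 0.302.

0.302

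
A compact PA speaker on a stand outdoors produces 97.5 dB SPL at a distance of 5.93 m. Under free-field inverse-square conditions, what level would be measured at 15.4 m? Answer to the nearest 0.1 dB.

89.2 dB SPL

For a point source in a free field, ΔL = −20·log₁₀(d₂/d₁).
ΔL = −20·log₁₀(15.4/5.93) = -8.29 dB, so L₂ = 97.5 + (-8.29) = 89.2 dB SPL.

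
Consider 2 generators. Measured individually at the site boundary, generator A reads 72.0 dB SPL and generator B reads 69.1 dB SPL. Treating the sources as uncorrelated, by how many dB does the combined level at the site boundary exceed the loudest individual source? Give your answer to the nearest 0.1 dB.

1.8 dB

Uncorrelated sources add in intensity (power), not in dB.
L_total = 10·log₁₀(10^(72.0/10) + 10^(69.1/10)) = 73.80 dB SPL.
Excess over the loudest (72.0 dB): 73.80 − 72.0 = 1.8 dB.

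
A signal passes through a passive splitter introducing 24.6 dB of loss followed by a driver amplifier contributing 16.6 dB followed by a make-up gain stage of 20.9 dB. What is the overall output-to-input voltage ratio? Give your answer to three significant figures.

4.42

Net gain = (−24.6) + 16.6 + 20.9 = 12.9 dB.
Voltage ratio = 10^(12.9/20) = 4.42.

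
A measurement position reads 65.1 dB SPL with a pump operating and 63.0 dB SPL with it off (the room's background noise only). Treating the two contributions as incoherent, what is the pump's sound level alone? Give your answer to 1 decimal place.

60.9 dB SPL

Remove the background by subtracting linear intensities:
L_src = 10·log₁₀(10^(65.1/10) − 10^(63.0/10)) = 10·log₁₀(1241000) = 60.9 dB SPL.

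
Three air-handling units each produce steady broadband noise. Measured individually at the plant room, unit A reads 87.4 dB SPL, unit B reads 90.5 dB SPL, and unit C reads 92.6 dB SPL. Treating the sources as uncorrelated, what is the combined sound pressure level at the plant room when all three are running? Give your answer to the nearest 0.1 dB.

95.4 dB SPL

Uncorrelated sources add in intensity (power), not in dB.
L_total = 10·log₁₀(10^(87.4/10) + 10^(90.5/10) + 10^(92.6/10)) = 10·log₁₀(3491000000) = 95.4 dB SPL.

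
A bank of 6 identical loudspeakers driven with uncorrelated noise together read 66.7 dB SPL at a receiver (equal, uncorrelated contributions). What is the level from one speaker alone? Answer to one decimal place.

6 equal incoherent sources add 10·log₁₀(6) = 7.78 dB over one source.
L_one = 66.7 − 7.78 = 58.9 dB SPL.

58.9 dB SPL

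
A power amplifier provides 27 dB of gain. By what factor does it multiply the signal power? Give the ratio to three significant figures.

Power ratio = 10^(dB/10).
10^(27/10) = 10^(2.700) = 501.

501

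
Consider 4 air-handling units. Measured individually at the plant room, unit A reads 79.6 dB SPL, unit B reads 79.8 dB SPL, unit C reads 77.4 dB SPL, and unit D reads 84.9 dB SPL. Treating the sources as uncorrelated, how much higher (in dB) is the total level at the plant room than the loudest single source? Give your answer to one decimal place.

Uncorrelated sources add in intensity (power), not in dB.
L_total = 10·log₁₀(10^(79.6/10) + 10^(79.8/10) + 10^(77.4/10) + 10^(84.9/10)) = 87.41 dB SPL.
Excess over the loudest (84.9 dB): 87.41 − 84.9 = 2.5 dB.

2.5 dB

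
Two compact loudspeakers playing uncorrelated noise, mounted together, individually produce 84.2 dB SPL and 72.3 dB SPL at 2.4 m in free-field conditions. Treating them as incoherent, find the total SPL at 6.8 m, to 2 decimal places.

75.43 dB SPL

Combined at 2.4 m: 10·log₁₀(10^(84.2/10)+10^(72.3/10)) = 84.472 dB SPL.
Then apply −20·log₁₀(6.8/2.4) = -9.046 dB → 75.43 dB SPL.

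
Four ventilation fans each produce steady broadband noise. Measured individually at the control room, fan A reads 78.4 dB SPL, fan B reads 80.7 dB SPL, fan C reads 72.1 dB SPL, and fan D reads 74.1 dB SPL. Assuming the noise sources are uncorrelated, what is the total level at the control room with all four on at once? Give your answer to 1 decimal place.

83.6 dB SPL

Add the sources as powers (linear), then convert back to dB:
L_total = 10·log₁₀(10^(78.4/10) + 10^(80.7/10) + 10^(72.1/10) + 10^(74.1/10)) = 10·log₁₀(228600000) = 83.6 dB SPL.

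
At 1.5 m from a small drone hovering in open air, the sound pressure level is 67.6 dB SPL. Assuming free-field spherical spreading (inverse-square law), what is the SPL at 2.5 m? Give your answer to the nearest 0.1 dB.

Free-field point source: level drops by 20·log₁₀ of the distance ratio.
ΔL = −20·log₁₀(2.5/1.5) = -4.44 dB, so L₂ = 67.6 + (-4.44) = 63.2 dB SPL.

63.2 dB SPL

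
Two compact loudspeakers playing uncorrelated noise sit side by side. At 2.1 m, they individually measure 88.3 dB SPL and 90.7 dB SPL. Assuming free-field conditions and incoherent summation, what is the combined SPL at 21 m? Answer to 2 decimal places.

Combined at 2.1 m: 10·log₁₀(10^(88.3/10)+10^(90.7/10)) = 92.674 dB SPL.
Then apply −20·log₁₀(21/2.1) = -20.000 dB → 72.67 dB SPL.

72.67 dB SPL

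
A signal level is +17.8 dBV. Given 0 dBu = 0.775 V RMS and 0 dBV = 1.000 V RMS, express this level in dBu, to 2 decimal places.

The offset between the scales is 20·log₁₀(0.775/1.000) = −2.214 dB.
So dBu = +17.8 + 2.214 = +20.01 dBu.

+20.01 dBu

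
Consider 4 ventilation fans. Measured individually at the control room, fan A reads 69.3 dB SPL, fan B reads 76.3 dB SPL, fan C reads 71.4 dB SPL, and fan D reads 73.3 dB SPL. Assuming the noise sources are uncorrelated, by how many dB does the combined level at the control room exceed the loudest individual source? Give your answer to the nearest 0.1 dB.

Incoherent sources sum as intensities:
L_total = 10·log₁₀(10^(69.3/10) + 10^(76.3/10) + 10^(71.4/10) + 10^(73.3/10)) = 79.36 dB SPL.
Excess over the loudest (76.3 dB): 79.36 − 76.3 = 3.1 dB.

3.1 dB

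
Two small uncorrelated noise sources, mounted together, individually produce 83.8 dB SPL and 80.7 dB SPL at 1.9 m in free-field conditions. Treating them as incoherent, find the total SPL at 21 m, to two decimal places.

Combined at 1.9 m: 10·log₁₀(10^(83.8/10)+10^(80.7/10)) = 85.531 dB SPL.
Then apply −20·log₁₀(21/1.9) = -20.869 dB → 64.66 dB SPL.

64.66 dB SPL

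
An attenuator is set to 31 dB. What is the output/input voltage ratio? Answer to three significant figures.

0.0282

Voltage ratio = 10^(dB/20).
10^(-31/20) = 10^(-1.550) = 0.0282.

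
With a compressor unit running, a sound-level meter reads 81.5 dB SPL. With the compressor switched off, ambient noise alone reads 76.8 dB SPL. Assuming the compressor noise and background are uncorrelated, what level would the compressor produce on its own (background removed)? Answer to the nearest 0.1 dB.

79.7 dB SPL

Remove the background by subtracting linear intensities:
L_src = 10·log₁₀(10^(81.5/10) − 10^(76.8/10)) = 10·log₁₀(93390000) = 79.7 dB SPL.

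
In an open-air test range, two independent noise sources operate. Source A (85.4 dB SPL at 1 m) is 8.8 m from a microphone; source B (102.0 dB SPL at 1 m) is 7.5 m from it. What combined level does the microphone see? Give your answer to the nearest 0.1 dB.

At the listener: L_A = 85.4 − 20·log₁₀(8.8) = 66.51 dB; L_B = 102.0 − 20·log₁₀(7.5) = 84.50 dB.
Combined: 10·log₁₀(10^(66.51/10)+10^(84.50/10)) = 84.6 dB SPL.

84.6 dB SPL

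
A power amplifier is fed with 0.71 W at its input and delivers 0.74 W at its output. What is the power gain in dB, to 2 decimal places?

0.18 dB

Power is a power quantity, so gain = 10·log₁₀(P_out/P_in).
10·log₁₀(0.74/0.71) = 10·log₁₀(1.042) = 0.18 dB.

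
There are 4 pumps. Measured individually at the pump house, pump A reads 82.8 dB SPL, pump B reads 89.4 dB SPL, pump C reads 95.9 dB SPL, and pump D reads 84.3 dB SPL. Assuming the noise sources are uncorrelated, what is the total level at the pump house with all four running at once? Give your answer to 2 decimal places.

97.18 dB SPL

Uncorrelated sources add in intensity (power), not in dB.
L_total = 10·log₁₀(10^(82.8/10) + 10^(89.4/10) + 10^(95.9/10) + 10^(84.3/10)) = 10·log₁₀(5221000000) = 97.18 dB SPL.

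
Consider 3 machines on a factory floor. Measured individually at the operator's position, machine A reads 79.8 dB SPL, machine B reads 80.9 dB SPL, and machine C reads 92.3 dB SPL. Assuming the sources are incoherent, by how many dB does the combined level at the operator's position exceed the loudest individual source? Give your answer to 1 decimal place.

Incoherent sources sum as intensities:
L_total = 10·log₁₀(10^(79.8/10) + 10^(80.9/10) + 10^(92.3/10)) = 92.83 dB SPL.
Excess over the loudest (92.3 dB): 92.83 − 92.3 = 0.5 dB.

0.5 dB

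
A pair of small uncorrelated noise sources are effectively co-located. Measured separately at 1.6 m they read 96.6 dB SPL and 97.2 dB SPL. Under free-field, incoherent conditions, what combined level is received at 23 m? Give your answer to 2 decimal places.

Combined at 1.6 m: 10·log₁₀(10^(96.6/10)+10^(97.2/10)) = 99.921 dB SPL.
Then apply −20·log₁₀(23/1.6) = -23.152 dB → 76.77 dB SPL.

76.77 dB SPL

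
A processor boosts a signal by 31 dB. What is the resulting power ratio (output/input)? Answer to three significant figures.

1260

Power ratio = 10^(dB/10).
10^(31/10) = 10^(3.100) = 1260.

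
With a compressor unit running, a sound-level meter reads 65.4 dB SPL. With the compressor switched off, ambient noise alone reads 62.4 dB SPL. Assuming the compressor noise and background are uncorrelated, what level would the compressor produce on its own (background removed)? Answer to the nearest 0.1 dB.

62.4 dB SPL

Remove the background by subtracting linear intensities:
L_src = 10·log₁₀(10^(65.4/10) − 10^(62.4/10)) = 10·log₁₀(1730000) = 62.4 dB SPL.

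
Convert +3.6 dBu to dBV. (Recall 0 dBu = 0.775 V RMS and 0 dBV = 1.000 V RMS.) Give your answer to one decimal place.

The offset between the scales is 20·log₁₀(0.775/1.000) = −2.214 dB.
So dBV = +3.6 − 2.214 = +1.4 dBV.

+1.4 dBV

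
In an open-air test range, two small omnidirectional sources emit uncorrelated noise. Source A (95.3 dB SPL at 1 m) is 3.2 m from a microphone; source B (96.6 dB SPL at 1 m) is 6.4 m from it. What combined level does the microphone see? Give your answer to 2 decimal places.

At the listener: L_A = 95.3 − 20·log₁₀(3.2) = 85.197 dB; L_B = 96.6 − 20·log₁₀(6.4) = 80.476 dB.
Combined: 10·log₁₀(10^(85.197/10)+10^(80.476/10)) = 86.46 dB SPL.

86.46 dB SPL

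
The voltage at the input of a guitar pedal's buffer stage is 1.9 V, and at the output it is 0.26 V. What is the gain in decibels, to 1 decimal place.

Voltage ratio → dB uses the 20·log₁₀ form:
20·log₁₀(0.26/1.9) = 20·log₁₀(0.1368) = -17.3 dB.

-17.3 dB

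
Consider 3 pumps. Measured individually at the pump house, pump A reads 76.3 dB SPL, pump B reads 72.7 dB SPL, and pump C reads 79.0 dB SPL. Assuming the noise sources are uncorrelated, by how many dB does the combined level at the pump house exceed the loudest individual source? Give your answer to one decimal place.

Add the sources as powers (linear), then convert back to dB:
L_total = 10·log₁₀(10^(76.3/10) + 10^(72.7/10) + 10^(79.0/10)) = 81.48 dB SPL.
Excess over the loudest (79.0 dB): 81.48 − 79.0 = 2.5 dB.

2.5 dB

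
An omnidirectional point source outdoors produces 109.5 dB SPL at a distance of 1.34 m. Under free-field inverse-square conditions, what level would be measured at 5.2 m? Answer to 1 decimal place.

For a point source in a free field, ΔL = −20·log₁₀(d₂/d₁).
ΔL = −20·log₁₀(5.2/1.34) = -11.78 dB, so L₂ = 109.5 + (-11.78) = 97.7 dB SPL.

97.7 dB SPL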